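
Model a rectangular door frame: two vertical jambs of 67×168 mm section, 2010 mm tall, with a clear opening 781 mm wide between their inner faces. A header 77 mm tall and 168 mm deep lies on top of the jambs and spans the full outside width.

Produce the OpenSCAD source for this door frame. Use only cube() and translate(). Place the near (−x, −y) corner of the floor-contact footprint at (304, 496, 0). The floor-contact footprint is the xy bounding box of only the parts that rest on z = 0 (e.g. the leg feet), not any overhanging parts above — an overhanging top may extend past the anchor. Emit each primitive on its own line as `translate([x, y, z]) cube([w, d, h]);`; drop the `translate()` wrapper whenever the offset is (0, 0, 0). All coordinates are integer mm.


translate([304, 496, 0]) cube([67, 168, 2010]);
translate([1152, 496, 0]) cube([67, 168, 2010]);
translate([304, 496, 2010]) cube([915, 168, 77]);


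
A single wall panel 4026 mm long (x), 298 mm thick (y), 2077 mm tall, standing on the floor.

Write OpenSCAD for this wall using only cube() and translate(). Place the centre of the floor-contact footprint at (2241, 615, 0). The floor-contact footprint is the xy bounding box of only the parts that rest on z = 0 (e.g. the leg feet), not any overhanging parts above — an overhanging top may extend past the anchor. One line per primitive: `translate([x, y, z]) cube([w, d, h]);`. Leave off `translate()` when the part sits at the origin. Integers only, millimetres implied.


translate([228, 466, 0]) cube([4026, 298, 2077]);


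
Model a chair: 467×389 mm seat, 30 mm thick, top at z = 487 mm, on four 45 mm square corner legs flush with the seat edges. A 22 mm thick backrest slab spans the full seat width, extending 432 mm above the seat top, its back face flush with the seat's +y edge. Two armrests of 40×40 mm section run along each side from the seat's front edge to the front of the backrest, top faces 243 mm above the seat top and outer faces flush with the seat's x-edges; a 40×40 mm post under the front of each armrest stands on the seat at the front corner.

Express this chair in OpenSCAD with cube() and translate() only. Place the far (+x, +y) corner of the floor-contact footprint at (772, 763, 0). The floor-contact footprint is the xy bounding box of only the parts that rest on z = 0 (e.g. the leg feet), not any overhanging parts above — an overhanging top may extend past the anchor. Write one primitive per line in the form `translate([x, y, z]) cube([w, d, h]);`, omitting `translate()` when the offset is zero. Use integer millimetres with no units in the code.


translate([305, 374, 457]) cube([467, 389, 30]);
translate([305, 374, 0]) cube([45, 45, 457]);
translate([727, 374, 0]) cube([45, 45, 457]);
translate([305, 718, 0]) cube([45, 45, 457]);
translate([727, 718, 0]) cube([45, 45, 457]);
translate([305, 741, 487]) cube([467, 22, 432]);
translate([305, 374, 690]) cube([40, 367, 40]);
translate([732, 374, 690]) cube([40, 367, 40]);
translate([305, 374, 487]) cube([40, 40, 203]);
translate([732, 374, 487]) cube([40, 40, 203]);


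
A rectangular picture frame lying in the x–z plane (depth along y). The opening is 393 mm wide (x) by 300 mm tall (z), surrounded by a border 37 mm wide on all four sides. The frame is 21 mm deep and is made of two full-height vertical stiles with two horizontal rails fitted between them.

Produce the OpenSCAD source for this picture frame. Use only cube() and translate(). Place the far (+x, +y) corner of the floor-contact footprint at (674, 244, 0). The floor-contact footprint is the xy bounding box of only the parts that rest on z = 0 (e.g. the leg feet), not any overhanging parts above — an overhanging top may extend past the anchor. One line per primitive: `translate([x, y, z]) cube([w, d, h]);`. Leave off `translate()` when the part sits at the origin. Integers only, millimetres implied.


translate([207, 223, 0]) cube([37, 21, 374]);
translate([637, 223, 0]) cube([37, 21, 374]);
translate([244, 223, 0]) cube([393, 21, 37]);
translate([244, 223, 337]) cube([393, 21, 37]);


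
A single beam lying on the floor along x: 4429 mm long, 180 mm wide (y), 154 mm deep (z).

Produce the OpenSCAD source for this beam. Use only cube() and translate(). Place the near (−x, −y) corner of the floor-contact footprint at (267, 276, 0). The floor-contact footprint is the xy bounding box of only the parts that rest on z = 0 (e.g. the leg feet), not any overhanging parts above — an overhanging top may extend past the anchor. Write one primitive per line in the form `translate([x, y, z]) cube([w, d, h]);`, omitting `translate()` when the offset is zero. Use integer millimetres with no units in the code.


translate([267, 276, 0]) cube([4429, 180, 154]);


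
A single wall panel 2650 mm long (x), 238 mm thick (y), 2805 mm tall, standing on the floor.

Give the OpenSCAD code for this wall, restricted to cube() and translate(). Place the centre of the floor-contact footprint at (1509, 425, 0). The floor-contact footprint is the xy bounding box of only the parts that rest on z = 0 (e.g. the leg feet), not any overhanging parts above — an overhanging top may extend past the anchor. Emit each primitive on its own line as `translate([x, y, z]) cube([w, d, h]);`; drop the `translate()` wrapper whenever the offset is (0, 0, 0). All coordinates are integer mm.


translate([184, 306, 0]) cube([2650, 238, 2805]);


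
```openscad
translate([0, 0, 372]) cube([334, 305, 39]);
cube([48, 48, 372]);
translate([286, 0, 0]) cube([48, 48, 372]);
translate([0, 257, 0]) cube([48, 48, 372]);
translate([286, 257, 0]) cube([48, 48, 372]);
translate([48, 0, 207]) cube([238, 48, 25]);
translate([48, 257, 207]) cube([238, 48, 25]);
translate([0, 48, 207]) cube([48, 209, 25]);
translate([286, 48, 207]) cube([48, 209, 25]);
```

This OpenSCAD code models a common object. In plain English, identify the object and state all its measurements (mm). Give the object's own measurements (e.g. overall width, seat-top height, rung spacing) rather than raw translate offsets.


A simple wooden stool: a rectangular seat 334 mm (x) by 305 mm (y), 39 mm thick, top face at z = 411 mm, on four square legs, each 48×48 mm in cross-section. The legs rest on z = 0, each flush with a corner of the seat. Four stretchers, 48 mm wide and 25 mm tall, connect adjacent legs with their undersides at z = 207 mm, each running between the inner faces of the legs it joins and aligned with the legs' outer faces on the other axis.


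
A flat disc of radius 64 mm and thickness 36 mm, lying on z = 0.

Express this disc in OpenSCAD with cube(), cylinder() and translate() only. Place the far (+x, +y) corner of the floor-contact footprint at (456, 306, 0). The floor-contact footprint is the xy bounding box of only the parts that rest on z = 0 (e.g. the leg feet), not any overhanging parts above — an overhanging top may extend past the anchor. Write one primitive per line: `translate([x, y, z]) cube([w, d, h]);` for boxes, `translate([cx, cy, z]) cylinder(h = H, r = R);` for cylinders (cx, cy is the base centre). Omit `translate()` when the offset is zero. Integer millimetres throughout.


translate([392, 242, 0]) cylinder(h = 36, r = 64);


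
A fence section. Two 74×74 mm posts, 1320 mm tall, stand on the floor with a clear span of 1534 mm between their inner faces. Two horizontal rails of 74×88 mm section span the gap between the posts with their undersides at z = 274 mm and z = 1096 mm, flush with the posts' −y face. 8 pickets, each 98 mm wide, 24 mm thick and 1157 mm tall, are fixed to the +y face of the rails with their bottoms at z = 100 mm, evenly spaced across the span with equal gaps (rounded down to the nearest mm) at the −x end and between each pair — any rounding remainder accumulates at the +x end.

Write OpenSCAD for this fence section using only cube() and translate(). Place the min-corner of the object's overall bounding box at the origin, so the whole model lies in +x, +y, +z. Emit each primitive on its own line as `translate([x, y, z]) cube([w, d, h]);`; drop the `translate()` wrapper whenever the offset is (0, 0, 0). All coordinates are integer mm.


cube([74, 74, 1320]);
translate([1608, 0, 0]) cube([74, 74, 1320]);
translate([74, 0, 274]) cube([1534, 74, 88]);
translate([74, 0, 1096]) cube([1534, 74, 88]);
translate([157, 74, 100]) cube([98, 24, 1157]);
translate([338, 74, 100]) cube([98, 24, 1157]);
translate([519, 74, 100]) cube([98, 24, 1157]);
translate([700, 74, 100]) cube([98, 24, 1157]);
translate([881, 74, 100]) cube([98, 24, 1157]);
translate([1062, 74, 100]) cube([98, 24, 1157]);
translate([1243, 74, 100]) cube([98, 24, 1157]);
translate([1424, 74, 100]) cube([98, 24, 1157]);


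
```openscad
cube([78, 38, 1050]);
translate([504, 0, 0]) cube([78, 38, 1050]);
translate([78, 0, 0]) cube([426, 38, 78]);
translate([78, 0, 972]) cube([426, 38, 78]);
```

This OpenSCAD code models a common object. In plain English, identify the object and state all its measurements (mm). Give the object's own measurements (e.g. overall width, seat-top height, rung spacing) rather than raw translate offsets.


A rectangular picture frame lying in the x–z plane (depth along y). The opening is 426 mm wide (x) by 894 mm tall (z), surrounded by a border 78 mm wide on all four sides. The frame is 38 mm deep and is made of two full-height vertical stiles with two horizontal rails fitted between them.


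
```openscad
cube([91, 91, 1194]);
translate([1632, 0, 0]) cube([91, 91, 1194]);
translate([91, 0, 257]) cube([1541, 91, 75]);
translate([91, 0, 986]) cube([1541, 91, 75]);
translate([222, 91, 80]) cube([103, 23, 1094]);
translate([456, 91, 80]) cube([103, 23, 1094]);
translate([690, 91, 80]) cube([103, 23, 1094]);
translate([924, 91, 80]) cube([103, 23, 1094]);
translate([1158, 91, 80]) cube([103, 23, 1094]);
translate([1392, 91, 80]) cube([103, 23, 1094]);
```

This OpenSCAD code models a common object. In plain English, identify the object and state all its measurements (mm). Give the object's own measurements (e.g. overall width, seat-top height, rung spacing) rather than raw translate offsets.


A fence section. Two 91×91 mm posts, 1194 mm tall, stand on the floor with a clear span of 1541 mm between their inner faces. Two horizontal rails of 91×75 mm section span the gap between the posts with their undersides at z = 257 mm and z = 986 mm, flush with the posts' −y face. 6 pickets, each 103 mm wide, 23 mm thick and 1094 mm tall, are fixed to the +y face of the rails with their bottoms at z = 80 mm, spaced across the span with a 131 mm gap after the −x post and between neighbouring pickets, with 137 mm left before the +x post.


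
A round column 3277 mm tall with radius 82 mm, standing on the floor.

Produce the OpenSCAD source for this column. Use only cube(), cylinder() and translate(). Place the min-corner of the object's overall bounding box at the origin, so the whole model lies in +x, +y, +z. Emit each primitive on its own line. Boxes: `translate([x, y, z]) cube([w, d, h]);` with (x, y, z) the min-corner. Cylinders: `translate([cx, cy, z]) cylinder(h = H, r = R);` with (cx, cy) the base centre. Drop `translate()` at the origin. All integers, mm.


translate([82, 82, 0]) cylinder(h = 3277, r = 82);


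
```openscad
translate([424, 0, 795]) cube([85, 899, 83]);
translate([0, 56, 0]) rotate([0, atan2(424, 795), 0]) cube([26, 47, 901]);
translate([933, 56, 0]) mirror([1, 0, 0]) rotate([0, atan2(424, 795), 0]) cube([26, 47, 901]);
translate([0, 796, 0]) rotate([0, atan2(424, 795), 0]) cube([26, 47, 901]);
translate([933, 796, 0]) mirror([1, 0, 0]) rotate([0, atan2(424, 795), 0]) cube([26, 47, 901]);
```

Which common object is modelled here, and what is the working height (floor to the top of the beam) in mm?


A sawhorse. The overall height is 878 mm.

A beam across two mirrored pairs of raked legs — a sawhorse. The beam's underside is at z = 795 (matching the legs' vertical rise in atan2(424, 795)) and the beam is 83 mm tall, so its top is at 795 + 83 = 878 mm. The raked legs top out at the beam's underside, so that is the highest point.


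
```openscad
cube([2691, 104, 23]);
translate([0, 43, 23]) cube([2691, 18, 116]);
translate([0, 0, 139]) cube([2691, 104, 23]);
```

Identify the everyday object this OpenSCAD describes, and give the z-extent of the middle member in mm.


An I-beam. The web height is 116 mm.

Two wide flanges with a thin centred web — an I-beam. Overall 162 mm minus two 23 mm flanges gives a web of 162 − 2·23 = 116 mm.


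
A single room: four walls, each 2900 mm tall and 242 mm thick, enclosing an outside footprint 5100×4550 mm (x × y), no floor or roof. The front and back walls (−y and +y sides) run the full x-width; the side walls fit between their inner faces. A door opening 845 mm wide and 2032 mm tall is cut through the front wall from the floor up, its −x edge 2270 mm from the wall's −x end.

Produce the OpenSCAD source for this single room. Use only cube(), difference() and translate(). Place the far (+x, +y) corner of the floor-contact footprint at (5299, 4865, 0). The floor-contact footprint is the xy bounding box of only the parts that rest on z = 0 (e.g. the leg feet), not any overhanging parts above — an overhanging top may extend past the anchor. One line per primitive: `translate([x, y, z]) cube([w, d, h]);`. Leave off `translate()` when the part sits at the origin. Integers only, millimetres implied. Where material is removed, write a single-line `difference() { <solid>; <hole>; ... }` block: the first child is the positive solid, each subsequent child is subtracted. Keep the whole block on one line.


difference() { translate([199, 315, 0]) cube([5100, 242, 2900]); translate([2469, 315, 0]) cube([845, 242, 2032]); }
translate([199, 4623, 0]) cube([5100, 242, 2900]);
translate([199, 557, 0]) cube([242, 4066, 2900]);
translate([5057, 557, 0]) cube([242, 4066, 2900]);


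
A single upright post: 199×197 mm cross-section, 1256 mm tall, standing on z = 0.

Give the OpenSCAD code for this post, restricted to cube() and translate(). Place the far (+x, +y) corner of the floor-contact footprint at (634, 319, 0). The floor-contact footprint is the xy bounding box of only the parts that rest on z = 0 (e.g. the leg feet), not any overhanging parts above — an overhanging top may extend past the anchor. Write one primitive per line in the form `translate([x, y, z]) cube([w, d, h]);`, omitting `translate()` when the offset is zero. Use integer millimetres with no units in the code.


translate([435, 122, 0]) cube([199, 197, 1256]);


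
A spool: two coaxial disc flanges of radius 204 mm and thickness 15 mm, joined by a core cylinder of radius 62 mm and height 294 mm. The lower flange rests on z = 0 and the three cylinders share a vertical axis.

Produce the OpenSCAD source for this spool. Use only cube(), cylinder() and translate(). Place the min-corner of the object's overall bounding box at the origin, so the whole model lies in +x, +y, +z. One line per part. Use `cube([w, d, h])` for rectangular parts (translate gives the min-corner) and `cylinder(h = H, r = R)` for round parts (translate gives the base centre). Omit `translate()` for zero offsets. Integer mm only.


translate([204, 204, 0]) cylinder(h = 15, r = 204);
translate([204, 204, 15]) cylinder(h = 294, r = 62);
translate([204, 204, 309]) cylinder(h = 15, r = 204);


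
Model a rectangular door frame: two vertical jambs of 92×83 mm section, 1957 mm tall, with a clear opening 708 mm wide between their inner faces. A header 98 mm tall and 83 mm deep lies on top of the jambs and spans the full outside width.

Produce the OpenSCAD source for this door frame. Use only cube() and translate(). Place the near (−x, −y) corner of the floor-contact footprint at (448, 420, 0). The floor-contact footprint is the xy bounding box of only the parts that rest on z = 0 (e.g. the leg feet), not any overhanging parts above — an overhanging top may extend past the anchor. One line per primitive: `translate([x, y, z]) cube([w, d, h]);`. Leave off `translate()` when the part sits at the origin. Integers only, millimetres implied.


translate([448, 420, 0]) cube([92, 83, 1957]);
translate([1248, 420, 0]) cube([92, 83, 1957]);
translate([448, 420, 1957]) cube([892, 83, 98]);


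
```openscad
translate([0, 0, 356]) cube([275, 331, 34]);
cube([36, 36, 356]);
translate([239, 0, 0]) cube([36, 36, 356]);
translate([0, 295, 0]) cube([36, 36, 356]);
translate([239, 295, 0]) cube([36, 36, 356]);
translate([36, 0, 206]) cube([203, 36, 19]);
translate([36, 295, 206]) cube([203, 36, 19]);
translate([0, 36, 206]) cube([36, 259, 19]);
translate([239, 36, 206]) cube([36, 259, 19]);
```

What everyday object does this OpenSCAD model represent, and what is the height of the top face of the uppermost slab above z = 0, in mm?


A stool. The seat height is 390 mm.

A 275×331×34 slab at z = 356 on four corner posts — a stool. The seat top is 356 + 34 = 390 mm.


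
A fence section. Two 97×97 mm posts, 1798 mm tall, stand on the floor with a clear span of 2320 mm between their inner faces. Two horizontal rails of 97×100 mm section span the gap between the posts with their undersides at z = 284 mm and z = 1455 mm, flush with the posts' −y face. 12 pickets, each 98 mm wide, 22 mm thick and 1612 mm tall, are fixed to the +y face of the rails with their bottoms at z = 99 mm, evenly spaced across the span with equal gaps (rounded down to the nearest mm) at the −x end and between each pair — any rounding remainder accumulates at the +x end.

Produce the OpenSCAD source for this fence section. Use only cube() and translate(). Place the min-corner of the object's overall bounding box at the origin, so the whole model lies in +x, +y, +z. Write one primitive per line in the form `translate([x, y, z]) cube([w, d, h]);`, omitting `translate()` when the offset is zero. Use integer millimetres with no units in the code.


cube([97, 97, 1798]);
translate([2417, 0, 0]) cube([97, 97, 1798]);
translate([97, 0, 284]) cube([2320, 97, 100]);
translate([97, 0, 1455]) cube([2320, 97, 100]);
translate([185, 97, 99]) cube([98, 22, 1612]);
translate([371, 97, 99]) cube([98, 22, 1612]);
translate([557, 97, 99]) cube([98, 22, 1612]);
translate([743, 97, 99]) cube([98, 22, 1612]);
translate([929, 97, 99]) cube([98, 22, 1612]);
translate([1115, 97, 99]) cube([98, 22, 1612]);
translate([1301, 97, 99]) cube([98, 22, 1612]);
translate([1487, 97, 99]) cube([98, 22, 1612]);
translate([1673, 97, 99]) cube([98, 22, 1612]);
translate([1859, 97, 99]) cube([98, 22, 1612]);
translate([2045, 97, 99]) cube([98, 22, 1612]);
translate([2231, 97, 99]) cube([98, 22, 1612]);


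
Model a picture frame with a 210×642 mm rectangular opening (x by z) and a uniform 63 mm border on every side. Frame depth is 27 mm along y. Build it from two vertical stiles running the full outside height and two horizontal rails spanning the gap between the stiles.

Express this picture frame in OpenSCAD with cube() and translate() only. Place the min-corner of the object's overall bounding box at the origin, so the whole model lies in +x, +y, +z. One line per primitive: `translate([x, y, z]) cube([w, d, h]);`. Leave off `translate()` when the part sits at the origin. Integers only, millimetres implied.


cube([63, 27, 768]);
translate([273, 0, 0]) cube([63, 27, 768]);
translate([63, 0, 0]) cube([210, 27, 63]);
translate([63, 0, 705]) cube([210, 27, 63]);


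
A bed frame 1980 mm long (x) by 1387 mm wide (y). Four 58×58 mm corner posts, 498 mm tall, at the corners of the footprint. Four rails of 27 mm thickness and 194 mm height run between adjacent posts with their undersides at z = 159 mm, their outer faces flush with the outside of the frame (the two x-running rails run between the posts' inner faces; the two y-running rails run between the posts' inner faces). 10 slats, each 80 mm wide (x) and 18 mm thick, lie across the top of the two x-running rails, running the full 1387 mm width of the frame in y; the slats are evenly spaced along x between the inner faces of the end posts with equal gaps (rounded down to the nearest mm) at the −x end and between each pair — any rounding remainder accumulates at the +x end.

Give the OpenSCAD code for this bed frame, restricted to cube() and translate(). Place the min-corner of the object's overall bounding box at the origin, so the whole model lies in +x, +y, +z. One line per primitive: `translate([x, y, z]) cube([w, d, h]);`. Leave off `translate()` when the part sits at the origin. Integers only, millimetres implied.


cube([58, 58, 498]);
translate([0, 1329, 0]) cube([58, 58, 498]);
translate([1922, 0, 0]) cube([58, 58, 498]);
translate([1922, 1329, 0]) cube([58, 58, 498]);
translate([58, 0, 159]) cube([1864, 27, 194]);
translate([58, 1360, 159]) cube([1864, 27, 194]);
translate([0, 58, 159]) cube([27, 1271, 194]);
translate([1953, 58, 159]) cube([27, 1271, 194]);
translate([154, 0, 353]) cube([80, 1387, 18]);
translate([330, 0, 353]) cube([80, 1387, 18]);
translate([506, 0, 353]) cube([80, 1387, 18]);
translate([682, 0, 353]) cube([80, 1387, 18]);
translate([858, 0, 353]) cube([80, 1387, 18]);
translate([1034, 0, 353]) cube([80, 1387, 18]);
translate([1210, 0, 353]) cube([80, 1387, 18]);
translate([1386, 0, 353]) cube([80, 1387, 18]);
translate([1562, 0, 353]) cube([80, 1387, 18]);
translate([1738, 0, 353]) cube([80, 1387, 18]);


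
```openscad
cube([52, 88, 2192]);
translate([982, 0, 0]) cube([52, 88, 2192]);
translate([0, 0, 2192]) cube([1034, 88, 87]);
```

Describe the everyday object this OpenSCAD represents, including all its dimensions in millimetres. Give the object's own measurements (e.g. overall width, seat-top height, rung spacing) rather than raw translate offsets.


A door frame. The clear opening is 930 mm wide and 2192 mm high. Two 52 mm wide jambs, 88 mm deep, stand either side of the opening from the floor to the top of the opening. A 87 mm thick head sits across the top of both jambs, spanning the full outside width of the frame.


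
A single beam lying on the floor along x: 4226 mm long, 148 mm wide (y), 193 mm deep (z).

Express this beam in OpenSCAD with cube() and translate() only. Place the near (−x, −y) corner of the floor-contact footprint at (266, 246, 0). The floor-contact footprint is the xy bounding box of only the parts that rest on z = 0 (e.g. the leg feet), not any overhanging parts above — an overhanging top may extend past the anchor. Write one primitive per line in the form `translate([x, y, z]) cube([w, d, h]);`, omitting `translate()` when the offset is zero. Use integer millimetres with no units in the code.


translate([266, 246, 0]) cube([4226, 148, 193]);


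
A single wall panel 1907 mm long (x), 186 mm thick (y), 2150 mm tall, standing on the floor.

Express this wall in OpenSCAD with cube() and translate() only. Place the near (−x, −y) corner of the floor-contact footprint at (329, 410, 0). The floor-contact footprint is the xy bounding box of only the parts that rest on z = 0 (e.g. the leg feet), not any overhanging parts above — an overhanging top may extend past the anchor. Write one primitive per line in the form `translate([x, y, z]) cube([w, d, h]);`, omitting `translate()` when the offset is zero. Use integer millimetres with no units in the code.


translate([329, 410, 0]) cube([1907, 186, 2150]);


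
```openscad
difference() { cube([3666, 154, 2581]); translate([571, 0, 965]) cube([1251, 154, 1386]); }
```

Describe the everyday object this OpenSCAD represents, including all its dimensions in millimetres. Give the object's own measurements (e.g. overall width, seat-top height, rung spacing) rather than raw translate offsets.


A wall 3666 mm long (x), 154 mm thick (y), 2581 mm tall, with a rectangular window opening cut through it. The opening is 1251 mm wide and 1386 mm tall; its sill is at z = 965 mm and its near (−x) edge is 571 mm from the wall's −x end. The opening passes through the full wall thickness.


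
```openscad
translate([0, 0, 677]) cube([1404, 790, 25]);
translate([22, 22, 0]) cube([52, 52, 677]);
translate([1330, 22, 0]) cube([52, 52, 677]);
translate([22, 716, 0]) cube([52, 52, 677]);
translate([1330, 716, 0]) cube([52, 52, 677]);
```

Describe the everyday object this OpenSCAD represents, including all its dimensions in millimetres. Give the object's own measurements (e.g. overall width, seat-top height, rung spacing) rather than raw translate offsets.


A rectangular dining table. The top is 1404×790×25 mm with its upper surface at z = 702 mm. It stands on four 52×52 mm square legs, each inset 22 mm from the nearest pair of top edges, running from the floor to the underside of the top.


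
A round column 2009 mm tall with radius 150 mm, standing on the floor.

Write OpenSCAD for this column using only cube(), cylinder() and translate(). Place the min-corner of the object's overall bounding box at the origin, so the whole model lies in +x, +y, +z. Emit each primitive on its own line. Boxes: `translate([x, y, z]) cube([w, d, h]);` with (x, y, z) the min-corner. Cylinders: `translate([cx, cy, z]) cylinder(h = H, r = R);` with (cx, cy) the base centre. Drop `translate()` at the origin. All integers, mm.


translate([150, 150, 0]) cylinder(h = 2009, r = 150);


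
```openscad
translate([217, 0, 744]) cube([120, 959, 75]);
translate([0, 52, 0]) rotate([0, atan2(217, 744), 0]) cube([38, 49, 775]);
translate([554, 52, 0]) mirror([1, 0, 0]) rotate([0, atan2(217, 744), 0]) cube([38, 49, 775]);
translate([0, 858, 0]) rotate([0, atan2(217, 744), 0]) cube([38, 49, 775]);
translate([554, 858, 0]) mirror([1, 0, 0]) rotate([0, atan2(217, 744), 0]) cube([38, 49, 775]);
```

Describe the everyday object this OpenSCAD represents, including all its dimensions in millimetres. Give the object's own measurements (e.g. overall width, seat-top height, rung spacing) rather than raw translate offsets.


A sawhorse. A 120×959×75 mm beam (x, y, z) sits on two A-frame leg pairs. Each pair is two raked legs of 38×49 mm section (49 mm along y) splaying symmetrically in x. Each leg rises 744 mm vertically over 217 mm of horizontal reach and is 775 mm long along its own axis. Every leg's outer bottom edge rests on the floor and its outer top edge meets a bottom edge of the beam — the left legs (tilting toward +x) meet the beam's −x bottom edge, the right legs (their mirror images, tilting toward −x) meet its +x bottom edge — so the leg tops tuck under the beam, the beam's underside is 744 mm above the floor, and the feet are 554 mm apart outside-to-outside with the beam centred between them. The two leg pairs are set in 52 mm from either end of the beam.


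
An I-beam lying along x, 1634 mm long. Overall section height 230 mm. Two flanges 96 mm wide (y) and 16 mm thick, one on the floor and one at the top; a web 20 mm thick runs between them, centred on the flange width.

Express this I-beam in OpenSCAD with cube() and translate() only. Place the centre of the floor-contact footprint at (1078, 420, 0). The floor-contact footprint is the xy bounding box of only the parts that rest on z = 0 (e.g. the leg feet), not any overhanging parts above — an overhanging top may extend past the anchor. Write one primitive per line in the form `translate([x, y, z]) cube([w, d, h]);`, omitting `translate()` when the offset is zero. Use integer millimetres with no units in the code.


translate([261, 372, 0]) cube([1634, 96, 16]);
translate([261, 410, 16]) cube([1634, 20, 198]);
translate([261, 372, 214]) cube([1634, 96, 16]);


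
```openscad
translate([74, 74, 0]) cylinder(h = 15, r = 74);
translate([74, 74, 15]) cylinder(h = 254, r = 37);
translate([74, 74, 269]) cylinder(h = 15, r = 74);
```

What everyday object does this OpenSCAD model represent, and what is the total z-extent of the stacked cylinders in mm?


A spool. The overall height is 284 mm.

Three coaxial cylinders, large–small–large — a spool. Two 15 mm flanges and a 254 mm core give 15 + 254 + 15 = 284 mm.


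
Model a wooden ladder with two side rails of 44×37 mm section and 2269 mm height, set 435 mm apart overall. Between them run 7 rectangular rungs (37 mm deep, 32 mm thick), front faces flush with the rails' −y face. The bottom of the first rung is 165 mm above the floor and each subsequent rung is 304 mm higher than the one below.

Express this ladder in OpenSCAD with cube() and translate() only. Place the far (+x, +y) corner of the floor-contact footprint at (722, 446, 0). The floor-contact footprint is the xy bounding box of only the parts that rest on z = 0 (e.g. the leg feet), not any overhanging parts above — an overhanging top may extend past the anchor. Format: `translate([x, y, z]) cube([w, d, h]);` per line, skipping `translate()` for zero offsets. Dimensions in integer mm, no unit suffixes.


translate([287, 409, 0]) cube([44, 37, 2269]);
translate([678, 409, 0]) cube([44, 37, 2269]);
translate([331, 409, 165]) cube([347, 37, 32]);
translate([331, 409, 469]) cube([347, 37, 32]);
translate([331, 409, 773]) cube([347, 37, 32]);
translate([331, 409, 1077]) cube([347, 37, 32]);
translate([331, 409, 1381]) cube([347, 37, 32]);
translate([331, 409, 1685]) cube([347, 37, 32]);
translate([331, 409, 1989]) cube([347, 37, 32]);


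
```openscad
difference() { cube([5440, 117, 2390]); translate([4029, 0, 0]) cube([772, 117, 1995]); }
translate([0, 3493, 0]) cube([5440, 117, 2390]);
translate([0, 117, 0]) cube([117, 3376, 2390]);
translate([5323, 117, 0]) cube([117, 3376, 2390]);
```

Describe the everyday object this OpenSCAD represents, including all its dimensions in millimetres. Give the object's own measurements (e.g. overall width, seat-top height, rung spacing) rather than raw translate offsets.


A single room: four walls, each 2390 mm tall and 117 mm thick, enclosing an outside footprint 5440×3610 mm (x × y), no floor or roof. The front and back walls (−y and +y sides) run the full x-width; the side walls fit between their inner faces. A door opening 772 mm wide and 1995 mm tall is cut through the front wall from the floor up, its −x edge 4029 mm from the wall's −x end.


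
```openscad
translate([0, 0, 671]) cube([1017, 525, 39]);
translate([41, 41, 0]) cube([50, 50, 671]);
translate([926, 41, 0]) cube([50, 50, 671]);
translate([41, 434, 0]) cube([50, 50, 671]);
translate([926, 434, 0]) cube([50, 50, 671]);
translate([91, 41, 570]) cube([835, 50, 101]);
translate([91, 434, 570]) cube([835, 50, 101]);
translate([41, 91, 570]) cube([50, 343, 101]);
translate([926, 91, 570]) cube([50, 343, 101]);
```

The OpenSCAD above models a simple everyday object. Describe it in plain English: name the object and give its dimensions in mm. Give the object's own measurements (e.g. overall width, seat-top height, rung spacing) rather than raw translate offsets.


A table: top 1017 mm (x) × 525 mm (y), 39 mm thick, upper face at z = 710 mm, on four 50×50 mm square legs, each inset 41 mm from the nearest pair of top edges from z = 0 to the bottom of the top. Four apron rails, 50 mm thick and 101 mm tall, run between adjacent legs with their top edges flush with the underside of the top and their outer faces flush with the legs' outer faces.


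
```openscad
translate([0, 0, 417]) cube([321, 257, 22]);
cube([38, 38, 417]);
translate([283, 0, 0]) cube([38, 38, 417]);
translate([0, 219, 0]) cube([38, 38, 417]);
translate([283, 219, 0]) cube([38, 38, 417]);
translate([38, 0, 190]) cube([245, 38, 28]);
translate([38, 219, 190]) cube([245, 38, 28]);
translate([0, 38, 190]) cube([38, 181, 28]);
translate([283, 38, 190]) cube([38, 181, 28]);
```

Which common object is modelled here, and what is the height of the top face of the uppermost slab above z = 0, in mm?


A stool. The seat height is 439 mm.

A 321×257×22 slab at z = 417 on four corner posts — a stool. The seat top is 417 + 22 = 439 mm.


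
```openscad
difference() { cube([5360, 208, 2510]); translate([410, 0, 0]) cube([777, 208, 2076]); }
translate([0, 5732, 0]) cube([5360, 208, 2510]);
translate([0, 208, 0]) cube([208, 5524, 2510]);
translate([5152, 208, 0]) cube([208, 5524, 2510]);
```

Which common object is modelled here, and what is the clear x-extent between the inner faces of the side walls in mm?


A single room. The interior width is 4944 mm.

Four walls enclosing a rectangle with a door in the front wall — a room. Outside width 5360 minus two 208 mm walls gives 4944 mm.


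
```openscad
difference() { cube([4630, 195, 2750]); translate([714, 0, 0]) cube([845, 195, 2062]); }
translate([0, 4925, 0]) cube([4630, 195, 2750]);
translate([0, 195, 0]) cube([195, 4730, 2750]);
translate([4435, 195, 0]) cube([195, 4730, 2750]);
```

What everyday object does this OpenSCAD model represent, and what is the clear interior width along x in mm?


A single room. The interior width is 4240 mm.

Four walls enclosing a rectangle with a door in the front wall — a room. Outside width 4630 minus two 195 mm walls gives 4240 mm.


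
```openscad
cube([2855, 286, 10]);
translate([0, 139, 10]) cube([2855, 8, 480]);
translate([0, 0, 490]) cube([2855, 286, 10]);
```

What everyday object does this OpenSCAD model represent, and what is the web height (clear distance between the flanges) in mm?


An I-beam. The web height is 480 mm.

Two wide flanges with a thin centred web — an I-beam. Overall 500 mm minus two 10 mm flanges gives a web of 500 − 2·10 = 480 mm.


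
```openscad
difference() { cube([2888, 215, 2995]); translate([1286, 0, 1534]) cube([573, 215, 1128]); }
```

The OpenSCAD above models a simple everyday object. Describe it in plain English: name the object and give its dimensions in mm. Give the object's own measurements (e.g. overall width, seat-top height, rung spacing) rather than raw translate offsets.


A wall 2888 mm long (x), 215 mm thick (y), 2995 mm tall, with a rectangular window opening cut through it. The opening is 573 mm wide and 1128 mm tall; its sill is at z = 1534 mm and its near (−x) edge is 1286 mm from the wall's −x end. The opening passes through the full wall thickness.


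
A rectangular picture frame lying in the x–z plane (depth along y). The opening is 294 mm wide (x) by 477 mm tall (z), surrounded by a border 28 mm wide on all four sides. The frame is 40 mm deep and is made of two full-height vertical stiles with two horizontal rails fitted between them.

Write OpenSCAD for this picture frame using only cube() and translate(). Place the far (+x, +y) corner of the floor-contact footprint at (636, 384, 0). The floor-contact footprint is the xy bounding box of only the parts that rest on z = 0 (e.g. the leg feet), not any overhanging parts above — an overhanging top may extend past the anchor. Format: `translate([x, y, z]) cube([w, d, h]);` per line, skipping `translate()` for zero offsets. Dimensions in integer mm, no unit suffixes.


translate([286, 344, 0]) cube([28, 40, 533]);
translate([608, 344, 0]) cube([28, 40, 533]);
translate([314, 344, 0]) cube([294, 40, 28]);
translate([314, 344, 505]) cube([294, 40, 28]);


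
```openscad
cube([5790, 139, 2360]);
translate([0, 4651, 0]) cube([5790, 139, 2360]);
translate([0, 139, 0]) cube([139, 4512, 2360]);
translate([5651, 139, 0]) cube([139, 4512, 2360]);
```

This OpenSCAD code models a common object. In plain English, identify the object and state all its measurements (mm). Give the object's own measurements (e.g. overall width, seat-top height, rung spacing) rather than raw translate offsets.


The wall frame of a small rectangular building: four walls, each 2360 mm tall and 139 mm thick, enclosing a footprint 5790 mm (x) by 4790 mm (y) outside-to-outside, with no floor or roof. The front and back walls (the −y and +y sides) span the full width; the two side walls fit between them.


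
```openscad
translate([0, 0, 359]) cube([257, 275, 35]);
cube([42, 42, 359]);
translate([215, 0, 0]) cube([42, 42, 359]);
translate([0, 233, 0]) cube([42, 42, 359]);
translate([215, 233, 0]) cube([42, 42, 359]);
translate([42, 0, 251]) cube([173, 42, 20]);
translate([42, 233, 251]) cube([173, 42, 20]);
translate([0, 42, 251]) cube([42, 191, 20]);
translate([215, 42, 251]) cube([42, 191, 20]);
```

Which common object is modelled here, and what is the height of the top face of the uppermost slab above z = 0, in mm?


A stool. The seat height is 394 mm.

A 257×275×35 slab at z = 359 on four corner posts — a stool. The seat top is 359 + 35 = 394 mm.


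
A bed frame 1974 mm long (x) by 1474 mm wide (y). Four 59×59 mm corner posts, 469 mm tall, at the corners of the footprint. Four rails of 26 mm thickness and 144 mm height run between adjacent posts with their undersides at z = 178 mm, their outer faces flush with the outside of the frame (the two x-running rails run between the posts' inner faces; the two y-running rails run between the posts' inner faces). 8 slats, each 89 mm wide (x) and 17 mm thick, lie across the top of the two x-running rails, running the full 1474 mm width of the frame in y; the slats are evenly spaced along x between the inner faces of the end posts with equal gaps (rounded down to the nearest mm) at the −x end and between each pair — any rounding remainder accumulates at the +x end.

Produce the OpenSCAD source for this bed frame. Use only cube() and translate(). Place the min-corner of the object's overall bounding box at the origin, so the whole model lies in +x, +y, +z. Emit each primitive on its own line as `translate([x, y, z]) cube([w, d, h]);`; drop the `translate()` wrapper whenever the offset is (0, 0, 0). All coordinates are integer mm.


// slat z = rail_z + rail_h = 178 + 144 = 322
// slat gap = ⌊(1856 − 8·89) / 9⌋ = 127
cube([59, 59, 469]);
translate([0, 1415, 0]) cube([59, 59, 469]);
translate([1915, 0, 0]) cube([59, 59, 469]);
translate([1915, 1415, 0]) cube([59, 59, 469]);
translate([59, 0, 178]) cube([1856, 26, 144]);
translate([59, 1448, 178]) cube([1856, 26, 144]);
translate([0, 59, 178]) cube([26, 1356, 144]);
translate([1948, 59, 178]) cube([26, 1356, 144]);
translate([186, 0, 322]) cube([89, 1474, 17]);
translate([402, 0, 322]) cube([89, 1474, 17]);
translate([618, 0, 322]) cube([89, 1474, 17]);
translate([834, 0, 322]) cube([89, 1474, 17]);
translate([1050, 0, 322]) cube([89, 1474, 17]);
translate([1266, 0, 322]) cube([89, 1474, 17]);
translate([1482, 0, 322]) cube([89, 1474, 17]);
translate([1698, 0, 322]) cube([89, 1474, 17]);


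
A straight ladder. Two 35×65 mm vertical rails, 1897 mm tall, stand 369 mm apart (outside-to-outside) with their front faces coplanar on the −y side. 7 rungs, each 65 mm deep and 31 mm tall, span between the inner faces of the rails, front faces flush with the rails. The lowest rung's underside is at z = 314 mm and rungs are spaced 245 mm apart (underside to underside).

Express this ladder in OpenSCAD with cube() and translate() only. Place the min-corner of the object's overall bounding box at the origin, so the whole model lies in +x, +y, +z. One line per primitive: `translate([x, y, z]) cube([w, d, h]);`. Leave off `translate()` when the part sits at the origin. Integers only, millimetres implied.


cube([35, 65, 1897]);
translate([334, 0, 0]) cube([35, 65, 1897]);
translate([35, 0, 314]) cube([299, 65, 31]);
translate([35, 0, 559]) cube([299, 65, 31]);
translate([35, 0, 804]) cube([299, 65, 31]);
translate([35, 0, 1049]) cube([299, 65, 31]);
translate([35, 0, 1294]) cube([299, 65, 31]);
translate([35, 0, 1539]) cube([299, 65, 31]);
translate([35, 0, 1784]) cube([299, 65, 31]);


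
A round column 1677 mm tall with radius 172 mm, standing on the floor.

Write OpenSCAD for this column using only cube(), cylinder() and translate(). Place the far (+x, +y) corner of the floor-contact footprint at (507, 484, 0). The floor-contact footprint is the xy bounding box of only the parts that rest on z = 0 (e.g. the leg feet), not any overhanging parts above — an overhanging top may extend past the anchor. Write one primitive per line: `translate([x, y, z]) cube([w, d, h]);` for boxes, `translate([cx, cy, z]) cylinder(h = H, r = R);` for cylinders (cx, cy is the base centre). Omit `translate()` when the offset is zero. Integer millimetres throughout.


translate([335, 312, 0]) cylinder(h = 1677, r = 172);
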